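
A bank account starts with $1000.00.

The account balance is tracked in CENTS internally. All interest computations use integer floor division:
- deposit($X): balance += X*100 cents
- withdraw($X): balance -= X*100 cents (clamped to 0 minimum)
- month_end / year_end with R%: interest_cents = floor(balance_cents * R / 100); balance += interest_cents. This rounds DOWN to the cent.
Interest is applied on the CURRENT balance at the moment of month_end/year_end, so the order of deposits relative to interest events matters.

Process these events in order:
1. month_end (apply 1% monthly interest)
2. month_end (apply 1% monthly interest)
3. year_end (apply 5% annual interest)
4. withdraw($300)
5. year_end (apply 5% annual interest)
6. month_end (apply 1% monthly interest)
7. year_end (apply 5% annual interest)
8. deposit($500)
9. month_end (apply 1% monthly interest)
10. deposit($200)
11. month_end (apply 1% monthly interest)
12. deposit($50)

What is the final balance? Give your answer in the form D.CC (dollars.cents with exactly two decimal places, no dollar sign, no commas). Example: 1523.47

Answer: 1637.92

Derivation:
After 1 (month_end (apply 1% monthly interest)): balance=$1010.00 total_interest=$10.00
After 2 (month_end (apply 1% monthly interest)): balance=$1020.10 total_interest=$20.10
After 3 (year_end (apply 5% annual interest)): balance=$1071.10 total_interest=$71.10
After 4 (withdraw($300)): balance=$771.10 total_interest=$71.10
After 5 (year_end (apply 5% annual interest)): balance=$809.65 total_interest=$109.65
After 6 (month_end (apply 1% monthly interest)): balance=$817.74 total_interest=$117.74
After 7 (year_end (apply 5% annual interest)): balance=$858.62 total_interest=$158.62
After 8 (deposit($500)): balance=$1358.62 total_interest=$158.62
After 9 (month_end (apply 1% monthly interest)): balance=$1372.20 total_interest=$172.20
After 10 (deposit($200)): balance=$1572.20 total_interest=$172.20
After 11 (month_end (apply 1% monthly interest)): balance=$1587.92 total_interest=$187.92
After 12 (deposit($50)): balance=$1637.92 total_interest=$187.92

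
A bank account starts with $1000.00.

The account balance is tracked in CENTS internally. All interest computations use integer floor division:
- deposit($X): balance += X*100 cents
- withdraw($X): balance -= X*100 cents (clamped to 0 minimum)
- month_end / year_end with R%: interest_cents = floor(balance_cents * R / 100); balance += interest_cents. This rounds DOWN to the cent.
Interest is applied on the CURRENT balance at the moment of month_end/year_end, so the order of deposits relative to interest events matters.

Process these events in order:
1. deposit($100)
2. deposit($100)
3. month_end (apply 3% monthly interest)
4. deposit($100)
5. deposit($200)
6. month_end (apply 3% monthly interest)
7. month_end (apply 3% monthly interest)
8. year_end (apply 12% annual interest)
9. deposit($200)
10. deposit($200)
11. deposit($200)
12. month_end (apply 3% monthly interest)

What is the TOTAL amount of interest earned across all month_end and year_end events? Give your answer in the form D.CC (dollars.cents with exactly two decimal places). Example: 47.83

After 1 (deposit($100)): balance=$1100.00 total_interest=$0.00
After 2 (deposit($100)): balance=$1200.00 total_interest=$0.00
After 3 (month_end (apply 3% monthly interest)): balance=$1236.00 total_interest=$36.00
After 4 (deposit($100)): balance=$1336.00 total_interest=$36.00
After 5 (deposit($200)): balance=$1536.00 total_interest=$36.00
After 6 (month_end (apply 3% monthly interest)): balance=$1582.08 total_interest=$82.08
After 7 (month_end (apply 3% monthly interest)): balance=$1629.54 total_interest=$129.54
After 8 (year_end (apply 12% annual interest)): balance=$1825.08 total_interest=$325.08
After 9 (deposit($200)): balance=$2025.08 total_interest=$325.08
After 10 (deposit($200)): balance=$2225.08 total_interest=$325.08
After 11 (deposit($200)): balance=$2425.08 total_interest=$325.08
After 12 (month_end (apply 3% monthly interest)): balance=$2497.83 total_interest=$397.83

Answer: 397.83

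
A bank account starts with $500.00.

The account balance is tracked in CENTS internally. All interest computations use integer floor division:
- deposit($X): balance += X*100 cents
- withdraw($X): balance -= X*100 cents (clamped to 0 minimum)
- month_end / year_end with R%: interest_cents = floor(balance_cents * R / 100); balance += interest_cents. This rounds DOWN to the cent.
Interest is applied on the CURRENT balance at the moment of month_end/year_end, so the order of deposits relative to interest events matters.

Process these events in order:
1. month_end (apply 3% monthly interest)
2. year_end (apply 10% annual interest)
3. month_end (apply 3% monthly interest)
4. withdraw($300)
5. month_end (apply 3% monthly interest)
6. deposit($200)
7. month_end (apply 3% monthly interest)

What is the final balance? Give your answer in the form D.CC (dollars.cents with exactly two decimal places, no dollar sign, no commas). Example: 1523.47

Answer: 506.74

Derivation:
After 1 (month_end (apply 3% monthly interest)): balance=$515.00 total_interest=$15.00
After 2 (year_end (apply 10% annual interest)): balance=$566.50 total_interest=$66.50
After 3 (month_end (apply 3% monthly interest)): balance=$583.49 total_interest=$83.49
After 4 (withdraw($300)): balance=$283.49 total_interest=$83.49
After 5 (month_end (apply 3% monthly interest)): balance=$291.99 total_interest=$91.99
After 6 (deposit($200)): balance=$491.99 total_interest=$91.99
After 7 (month_end (apply 3% monthly interest)): balance=$506.74 total_interest=$106.74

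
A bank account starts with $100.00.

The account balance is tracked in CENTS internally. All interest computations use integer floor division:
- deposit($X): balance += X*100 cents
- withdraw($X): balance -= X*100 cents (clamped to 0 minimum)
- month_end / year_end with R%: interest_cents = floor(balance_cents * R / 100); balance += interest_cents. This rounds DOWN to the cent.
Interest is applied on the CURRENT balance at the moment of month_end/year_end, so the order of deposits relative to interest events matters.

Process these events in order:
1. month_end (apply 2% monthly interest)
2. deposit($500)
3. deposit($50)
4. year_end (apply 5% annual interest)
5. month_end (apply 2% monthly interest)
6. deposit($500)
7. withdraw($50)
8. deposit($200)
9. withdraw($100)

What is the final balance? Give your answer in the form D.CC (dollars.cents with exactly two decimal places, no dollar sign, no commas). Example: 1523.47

Answer: 1248.29

Derivation:
After 1 (month_end (apply 2% monthly interest)): balance=$102.00 total_interest=$2.00
After 2 (deposit($500)): balance=$602.00 total_interest=$2.00
After 3 (deposit($50)): balance=$652.00 total_interest=$2.00
After 4 (year_end (apply 5% annual interest)): balance=$684.60 total_interest=$34.60
After 5 (month_end (apply 2% monthly interest)): balance=$698.29 total_interest=$48.29
After 6 (deposit($500)): balance=$1198.29 total_interest=$48.29
After 7 (withdraw($50)): balance=$1148.29 total_interest=$48.29
After 8 (deposit($200)): balance=$1348.29 total_interest=$48.29
After 9 (withdraw($100)): balance=$1248.29 total_interest=$48.29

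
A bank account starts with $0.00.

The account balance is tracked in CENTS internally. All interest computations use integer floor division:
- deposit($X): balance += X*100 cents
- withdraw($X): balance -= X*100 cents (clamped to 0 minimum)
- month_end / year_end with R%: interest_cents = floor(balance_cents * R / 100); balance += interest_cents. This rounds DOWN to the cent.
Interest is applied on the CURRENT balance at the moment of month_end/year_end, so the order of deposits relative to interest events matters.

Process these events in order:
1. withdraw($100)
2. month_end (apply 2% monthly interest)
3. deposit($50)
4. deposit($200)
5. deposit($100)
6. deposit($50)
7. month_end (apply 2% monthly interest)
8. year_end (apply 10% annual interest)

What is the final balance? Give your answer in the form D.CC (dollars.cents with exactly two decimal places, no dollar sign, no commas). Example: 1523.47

After 1 (withdraw($100)): balance=$0.00 total_interest=$0.00
After 2 (month_end (apply 2% monthly interest)): balance=$0.00 total_interest=$0.00
After 3 (deposit($50)): balance=$50.00 total_interest=$0.00
After 4 (deposit($200)): balance=$250.00 total_interest=$0.00
After 5 (deposit($100)): balance=$350.00 total_interest=$0.00
After 6 (deposit($50)): balance=$400.00 total_interest=$0.00
After 7 (month_end (apply 2% monthly interest)): balance=$408.00 total_interest=$8.00
After 8 (year_end (apply 10% annual interest)): balance=$448.80 total_interest=$48.80

Answer: 448.80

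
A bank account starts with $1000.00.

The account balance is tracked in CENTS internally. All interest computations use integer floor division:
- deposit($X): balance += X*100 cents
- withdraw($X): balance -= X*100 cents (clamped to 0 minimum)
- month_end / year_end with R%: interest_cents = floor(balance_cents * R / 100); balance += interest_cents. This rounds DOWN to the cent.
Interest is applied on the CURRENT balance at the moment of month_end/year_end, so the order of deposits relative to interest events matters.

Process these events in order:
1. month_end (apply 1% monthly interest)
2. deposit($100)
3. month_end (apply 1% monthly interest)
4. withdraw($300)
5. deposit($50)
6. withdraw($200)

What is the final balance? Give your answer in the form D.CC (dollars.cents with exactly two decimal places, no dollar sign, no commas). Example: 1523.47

After 1 (month_end (apply 1% monthly interest)): balance=$1010.00 total_interest=$10.00
After 2 (deposit($100)): balance=$1110.00 total_interest=$10.00
After 3 (month_end (apply 1% monthly interest)): balance=$1121.10 total_interest=$21.10
After 4 (withdraw($300)): balance=$821.10 total_interest=$21.10
After 5 (deposit($50)): balance=$871.10 total_interest=$21.10
After 6 (withdraw($200)): balance=$671.10 total_interest=$21.10

Answer: 671.10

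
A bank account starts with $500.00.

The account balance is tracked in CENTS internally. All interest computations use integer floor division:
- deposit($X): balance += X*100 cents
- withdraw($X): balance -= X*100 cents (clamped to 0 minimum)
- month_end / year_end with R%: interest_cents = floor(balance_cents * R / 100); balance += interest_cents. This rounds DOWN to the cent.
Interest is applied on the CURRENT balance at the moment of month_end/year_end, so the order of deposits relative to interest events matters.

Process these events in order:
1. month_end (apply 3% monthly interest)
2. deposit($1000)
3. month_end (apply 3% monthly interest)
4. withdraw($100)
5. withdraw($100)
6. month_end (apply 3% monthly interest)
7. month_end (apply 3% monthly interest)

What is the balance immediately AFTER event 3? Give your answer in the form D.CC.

After 1 (month_end (apply 3% monthly interest)): balance=$515.00 total_interest=$15.00
After 2 (deposit($1000)): balance=$1515.00 total_interest=$15.00
After 3 (month_end (apply 3% monthly interest)): balance=$1560.45 total_interest=$60.45

Answer: 1560.45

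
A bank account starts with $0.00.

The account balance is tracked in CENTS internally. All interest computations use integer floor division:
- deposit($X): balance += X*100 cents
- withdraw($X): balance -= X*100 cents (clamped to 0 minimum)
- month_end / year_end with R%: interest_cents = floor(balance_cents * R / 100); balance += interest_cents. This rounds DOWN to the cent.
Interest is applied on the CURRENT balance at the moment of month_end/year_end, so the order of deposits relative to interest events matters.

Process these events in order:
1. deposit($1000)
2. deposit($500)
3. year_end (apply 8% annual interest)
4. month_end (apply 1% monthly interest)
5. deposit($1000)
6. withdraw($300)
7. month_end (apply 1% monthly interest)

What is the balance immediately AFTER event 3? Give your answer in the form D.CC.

Answer: 1620.00

Derivation:
After 1 (deposit($1000)): balance=$1000.00 total_interest=$0.00
After 2 (deposit($500)): balance=$1500.00 total_interest=$0.00
After 3 (year_end (apply 8% annual interest)): balance=$1620.00 total_interest=$120.00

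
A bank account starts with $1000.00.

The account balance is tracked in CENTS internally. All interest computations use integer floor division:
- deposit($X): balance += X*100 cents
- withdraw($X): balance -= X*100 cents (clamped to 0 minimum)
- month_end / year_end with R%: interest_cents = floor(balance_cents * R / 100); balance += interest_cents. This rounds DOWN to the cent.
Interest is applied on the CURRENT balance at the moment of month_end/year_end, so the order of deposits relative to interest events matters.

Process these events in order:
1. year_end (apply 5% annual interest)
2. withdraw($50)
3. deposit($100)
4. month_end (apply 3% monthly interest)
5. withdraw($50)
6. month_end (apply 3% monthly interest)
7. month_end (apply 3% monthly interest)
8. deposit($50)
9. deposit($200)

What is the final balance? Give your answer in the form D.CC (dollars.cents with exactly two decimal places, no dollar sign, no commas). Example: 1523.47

Answer: 1398.95

Derivation:
After 1 (year_end (apply 5% annual interest)): balance=$1050.00 total_interest=$50.00
After 2 (withdraw($50)): balance=$1000.00 total_interest=$50.00
After 3 (deposit($100)): balance=$1100.00 total_interest=$50.00
After 4 (month_end (apply 3% monthly interest)): balance=$1133.00 total_interest=$83.00
After 5 (withdraw($50)): balance=$1083.00 total_interest=$83.00
After 6 (month_end (apply 3% monthly interest)): balance=$1115.49 total_interest=$115.49
After 7 (month_end (apply 3% monthly interest)): balance=$1148.95 total_interest=$148.95
After 8 (deposit($50)): balance=$1198.95 total_interest=$148.95
After 9 (deposit($200)): balance=$1398.95 total_interest=$148.95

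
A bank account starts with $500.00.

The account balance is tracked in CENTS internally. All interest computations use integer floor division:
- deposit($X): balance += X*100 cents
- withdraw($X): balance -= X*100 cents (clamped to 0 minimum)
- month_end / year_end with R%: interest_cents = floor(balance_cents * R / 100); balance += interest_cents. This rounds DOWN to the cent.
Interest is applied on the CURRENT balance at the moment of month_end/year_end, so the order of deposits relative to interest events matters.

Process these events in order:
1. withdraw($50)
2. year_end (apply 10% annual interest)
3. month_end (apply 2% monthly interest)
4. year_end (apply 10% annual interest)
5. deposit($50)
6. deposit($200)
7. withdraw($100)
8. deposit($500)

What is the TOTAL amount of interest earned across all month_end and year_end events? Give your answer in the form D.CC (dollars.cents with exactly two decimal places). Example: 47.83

After 1 (withdraw($50)): balance=$450.00 total_interest=$0.00
After 2 (year_end (apply 10% annual interest)): balance=$495.00 total_interest=$45.00
After 3 (month_end (apply 2% monthly interest)): balance=$504.90 total_interest=$54.90
After 4 (year_end (apply 10% annual interest)): balance=$555.39 total_interest=$105.39
After 5 (deposit($50)): balance=$605.39 total_interest=$105.39
After 6 (deposit($200)): balance=$805.39 total_interest=$105.39
After 7 (withdraw($100)): balance=$705.39 total_interest=$105.39
After 8 (deposit($500)): balance=$1205.39 total_interest=$105.39

Answer: 105.39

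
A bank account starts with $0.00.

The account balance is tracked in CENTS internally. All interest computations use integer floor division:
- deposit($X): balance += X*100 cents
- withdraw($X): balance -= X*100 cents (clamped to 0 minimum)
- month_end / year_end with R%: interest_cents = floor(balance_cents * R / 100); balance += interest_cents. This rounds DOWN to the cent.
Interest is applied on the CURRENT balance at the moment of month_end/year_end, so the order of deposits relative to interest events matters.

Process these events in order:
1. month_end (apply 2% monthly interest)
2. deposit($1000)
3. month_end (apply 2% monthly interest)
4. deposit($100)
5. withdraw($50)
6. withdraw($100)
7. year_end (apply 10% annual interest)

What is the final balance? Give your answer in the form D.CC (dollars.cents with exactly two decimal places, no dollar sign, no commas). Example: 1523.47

After 1 (month_end (apply 2% monthly interest)): balance=$0.00 total_interest=$0.00
After 2 (deposit($1000)): balance=$1000.00 total_interest=$0.00
After 3 (month_end (apply 2% monthly interest)): balance=$1020.00 total_interest=$20.00
After 4 (deposit($100)): balance=$1120.00 total_interest=$20.00
After 5 (withdraw($50)): balance=$1070.00 total_interest=$20.00
After 6 (withdraw($100)): balance=$970.00 total_interest=$20.00
After 7 (year_end (apply 10% annual interest)): balance=$1067.00 total_interest=$117.00

Answer: 1067.00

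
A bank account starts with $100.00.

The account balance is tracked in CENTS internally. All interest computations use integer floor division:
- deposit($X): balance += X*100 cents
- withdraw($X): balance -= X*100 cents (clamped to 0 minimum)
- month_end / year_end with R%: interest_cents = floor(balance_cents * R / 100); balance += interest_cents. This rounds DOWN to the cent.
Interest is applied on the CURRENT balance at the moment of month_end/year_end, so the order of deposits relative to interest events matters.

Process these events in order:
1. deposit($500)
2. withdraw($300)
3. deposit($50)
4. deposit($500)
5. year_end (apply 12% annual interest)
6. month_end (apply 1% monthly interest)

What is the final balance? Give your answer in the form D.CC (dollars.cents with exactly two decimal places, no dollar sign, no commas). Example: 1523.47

After 1 (deposit($500)): balance=$600.00 total_interest=$0.00
After 2 (withdraw($300)): balance=$300.00 total_interest=$0.00
After 3 (deposit($50)): balance=$350.00 total_interest=$0.00
After 4 (deposit($500)): balance=$850.00 total_interest=$0.00
After 5 (year_end (apply 12% annual interest)): balance=$952.00 total_interest=$102.00
After 6 (month_end (apply 1% monthly interest)): balance=$961.52 total_interest=$111.52

Answer: 961.52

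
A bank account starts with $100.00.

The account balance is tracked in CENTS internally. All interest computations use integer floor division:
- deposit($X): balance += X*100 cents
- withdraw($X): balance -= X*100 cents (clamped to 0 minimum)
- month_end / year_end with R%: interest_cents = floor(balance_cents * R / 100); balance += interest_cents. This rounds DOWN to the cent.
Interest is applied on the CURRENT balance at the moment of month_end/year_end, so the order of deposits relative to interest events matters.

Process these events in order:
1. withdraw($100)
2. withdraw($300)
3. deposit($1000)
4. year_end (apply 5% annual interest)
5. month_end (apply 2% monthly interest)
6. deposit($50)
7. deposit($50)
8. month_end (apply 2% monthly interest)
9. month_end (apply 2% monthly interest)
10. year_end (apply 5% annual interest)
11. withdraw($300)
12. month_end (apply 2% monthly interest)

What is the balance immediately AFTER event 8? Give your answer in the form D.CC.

Answer: 1194.42

Derivation:
After 1 (withdraw($100)): balance=$0.00 total_interest=$0.00
After 2 (withdraw($300)): balance=$0.00 total_interest=$0.00
After 3 (deposit($1000)): balance=$1000.00 total_interest=$0.00
After 4 (year_end (apply 5% annual interest)): balance=$1050.00 total_interest=$50.00
After 5 (month_end (apply 2% monthly interest)): balance=$1071.00 total_interest=$71.00
After 6 (deposit($50)): balance=$1121.00 total_interest=$71.00
After 7 (deposit($50)): balance=$1171.00 total_interest=$71.00
After 8 (month_end (apply 2% monthly interest)): balance=$1194.42 total_interest=$94.42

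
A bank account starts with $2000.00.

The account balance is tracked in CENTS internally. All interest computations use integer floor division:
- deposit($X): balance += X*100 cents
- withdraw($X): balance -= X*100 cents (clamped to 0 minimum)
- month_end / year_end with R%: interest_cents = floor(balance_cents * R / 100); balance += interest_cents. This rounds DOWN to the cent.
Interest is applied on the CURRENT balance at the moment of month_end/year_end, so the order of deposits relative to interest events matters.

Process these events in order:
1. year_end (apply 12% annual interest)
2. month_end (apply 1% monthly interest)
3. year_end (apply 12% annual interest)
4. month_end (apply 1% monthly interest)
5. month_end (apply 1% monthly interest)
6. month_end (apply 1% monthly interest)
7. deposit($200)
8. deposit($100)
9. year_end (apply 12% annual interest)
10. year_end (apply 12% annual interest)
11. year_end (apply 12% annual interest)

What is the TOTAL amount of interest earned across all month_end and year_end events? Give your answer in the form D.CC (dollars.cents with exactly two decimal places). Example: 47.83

Answer: 1789.22

Derivation:
After 1 (year_end (apply 12% annual interest)): balance=$2240.00 total_interest=$240.00
After 2 (month_end (apply 1% monthly interest)): balance=$2262.40 total_interest=$262.40
After 3 (year_end (apply 12% annual interest)): balance=$2533.88 total_interest=$533.88
After 4 (month_end (apply 1% monthly interest)): balance=$2559.21 total_interest=$559.21
After 5 (month_end (apply 1% monthly interest)): balance=$2584.80 total_interest=$584.80
After 6 (month_end (apply 1% monthly interest)): balance=$2610.64 total_interest=$610.64
After 7 (deposit($200)): balance=$2810.64 total_interest=$610.64
After 8 (deposit($100)): balance=$2910.64 total_interest=$610.64
After 9 (year_end (apply 12% annual interest)): balance=$3259.91 total_interest=$959.91
After 10 (year_end (apply 12% annual interest)): balance=$3651.09 total_interest=$1351.09
After 11 (year_end (apply 12% annual interest)): balance=$4089.22 total_interest=$1789.22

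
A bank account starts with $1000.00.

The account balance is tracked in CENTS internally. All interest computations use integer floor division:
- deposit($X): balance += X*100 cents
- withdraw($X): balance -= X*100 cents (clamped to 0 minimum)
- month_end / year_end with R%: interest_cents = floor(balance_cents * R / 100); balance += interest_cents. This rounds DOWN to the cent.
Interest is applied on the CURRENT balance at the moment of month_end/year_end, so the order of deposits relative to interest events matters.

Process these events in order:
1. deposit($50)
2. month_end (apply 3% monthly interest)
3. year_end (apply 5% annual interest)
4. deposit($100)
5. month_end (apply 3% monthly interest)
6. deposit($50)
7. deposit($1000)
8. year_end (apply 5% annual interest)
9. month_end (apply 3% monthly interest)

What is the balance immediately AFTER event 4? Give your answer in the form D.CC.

After 1 (deposit($50)): balance=$1050.00 total_interest=$0.00
After 2 (month_end (apply 3% monthly interest)): balance=$1081.50 total_interest=$31.50
After 3 (year_end (apply 5% annual interest)): balance=$1135.57 total_interest=$85.57
After 4 (deposit($100)): balance=$1235.57 total_interest=$85.57

Answer: 1235.57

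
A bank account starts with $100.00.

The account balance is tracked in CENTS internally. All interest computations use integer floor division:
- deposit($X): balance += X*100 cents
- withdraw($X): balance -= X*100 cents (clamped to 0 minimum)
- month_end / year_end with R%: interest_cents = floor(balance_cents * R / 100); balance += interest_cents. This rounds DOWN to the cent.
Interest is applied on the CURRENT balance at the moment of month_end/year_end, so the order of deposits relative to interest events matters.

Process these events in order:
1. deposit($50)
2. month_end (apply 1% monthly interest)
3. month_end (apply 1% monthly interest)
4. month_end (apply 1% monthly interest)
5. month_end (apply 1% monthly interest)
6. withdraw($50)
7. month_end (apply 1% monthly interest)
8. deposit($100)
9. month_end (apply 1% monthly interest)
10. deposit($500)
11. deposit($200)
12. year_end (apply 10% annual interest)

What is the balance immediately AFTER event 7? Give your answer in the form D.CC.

After 1 (deposit($50)): balance=$150.00 total_interest=$0.00
After 2 (month_end (apply 1% monthly interest)): balance=$151.50 total_interest=$1.50
After 3 (month_end (apply 1% monthly interest)): balance=$153.01 total_interest=$3.01
After 4 (month_end (apply 1% monthly interest)): balance=$154.54 total_interest=$4.54
After 5 (month_end (apply 1% monthly interest)): balance=$156.08 total_interest=$6.08
After 6 (withdraw($50)): balance=$106.08 total_interest=$6.08
After 7 (month_end (apply 1% monthly interest)): balance=$107.14 total_interest=$7.14

Answer: 107.14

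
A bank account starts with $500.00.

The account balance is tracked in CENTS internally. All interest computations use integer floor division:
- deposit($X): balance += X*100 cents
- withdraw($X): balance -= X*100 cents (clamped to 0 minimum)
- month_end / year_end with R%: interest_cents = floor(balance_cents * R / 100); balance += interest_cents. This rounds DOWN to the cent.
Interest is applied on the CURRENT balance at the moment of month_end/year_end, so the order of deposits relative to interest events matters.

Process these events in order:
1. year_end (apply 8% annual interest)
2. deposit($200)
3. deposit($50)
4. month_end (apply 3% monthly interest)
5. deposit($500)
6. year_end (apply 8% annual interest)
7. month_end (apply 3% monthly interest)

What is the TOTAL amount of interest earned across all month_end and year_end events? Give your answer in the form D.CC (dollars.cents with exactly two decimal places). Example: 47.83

Answer: 211.35

Derivation:
After 1 (year_end (apply 8% annual interest)): balance=$540.00 total_interest=$40.00
After 2 (deposit($200)): balance=$740.00 total_interest=$40.00
After 3 (deposit($50)): balance=$790.00 total_interest=$40.00
After 4 (month_end (apply 3% monthly interest)): balance=$813.70 total_interest=$63.70
After 5 (deposit($500)): balance=$1313.70 total_interest=$63.70
After 6 (year_end (apply 8% annual interest)): balance=$1418.79 total_interest=$168.79
After 7 (month_end (apply 3% monthly interest)): balance=$1461.35 total_interest=$211.35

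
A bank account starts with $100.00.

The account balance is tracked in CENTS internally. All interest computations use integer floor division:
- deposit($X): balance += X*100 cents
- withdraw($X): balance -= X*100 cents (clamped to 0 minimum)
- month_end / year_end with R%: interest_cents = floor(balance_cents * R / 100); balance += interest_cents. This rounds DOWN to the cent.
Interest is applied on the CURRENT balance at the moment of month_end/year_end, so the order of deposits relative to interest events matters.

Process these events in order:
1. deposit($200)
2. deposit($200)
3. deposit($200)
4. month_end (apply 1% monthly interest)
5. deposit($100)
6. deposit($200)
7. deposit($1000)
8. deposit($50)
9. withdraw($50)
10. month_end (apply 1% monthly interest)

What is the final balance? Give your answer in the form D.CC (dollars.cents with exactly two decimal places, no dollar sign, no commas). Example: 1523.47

Answer: 2027.07

Derivation:
After 1 (deposit($200)): balance=$300.00 total_interest=$0.00
After 2 (deposit($200)): balance=$500.00 total_interest=$0.00
After 3 (deposit($200)): balance=$700.00 total_interest=$0.00
After 4 (month_end (apply 1% monthly interest)): balance=$707.00 total_interest=$7.00
After 5 (deposit($100)): balance=$807.00 total_interest=$7.00
After 6 (deposit($200)): balance=$1007.00 total_interest=$7.00
After 7 (deposit($1000)): balance=$2007.00 total_interest=$7.00
After 8 (deposit($50)): balance=$2057.00 total_interest=$7.00
After 9 (withdraw($50)): balance=$2007.00 total_interest=$7.00
After 10 (month_end (apply 1% monthly interest)): balance=$2027.07 total_interest=$27.07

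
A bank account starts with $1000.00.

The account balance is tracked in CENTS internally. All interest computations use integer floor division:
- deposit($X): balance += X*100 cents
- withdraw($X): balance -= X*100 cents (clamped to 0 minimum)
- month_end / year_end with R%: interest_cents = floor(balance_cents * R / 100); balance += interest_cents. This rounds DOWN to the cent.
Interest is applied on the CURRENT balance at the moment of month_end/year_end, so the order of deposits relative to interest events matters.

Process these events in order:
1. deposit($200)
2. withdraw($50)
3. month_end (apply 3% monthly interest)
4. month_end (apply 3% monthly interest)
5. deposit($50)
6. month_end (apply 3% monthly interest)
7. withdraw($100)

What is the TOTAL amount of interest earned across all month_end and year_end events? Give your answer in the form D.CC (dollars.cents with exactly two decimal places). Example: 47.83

Answer: 108.13

Derivation:
After 1 (deposit($200)): balance=$1200.00 total_interest=$0.00
After 2 (withdraw($50)): balance=$1150.00 total_interest=$0.00
After 3 (month_end (apply 3% monthly interest)): balance=$1184.50 total_interest=$34.50
After 4 (month_end (apply 3% monthly interest)): balance=$1220.03 total_interest=$70.03
After 5 (deposit($50)): balance=$1270.03 total_interest=$70.03
After 6 (month_end (apply 3% monthly interest)): balance=$1308.13 total_interest=$108.13
After 7 (withdraw($100)): balance=$1208.13 total_interest=$108.13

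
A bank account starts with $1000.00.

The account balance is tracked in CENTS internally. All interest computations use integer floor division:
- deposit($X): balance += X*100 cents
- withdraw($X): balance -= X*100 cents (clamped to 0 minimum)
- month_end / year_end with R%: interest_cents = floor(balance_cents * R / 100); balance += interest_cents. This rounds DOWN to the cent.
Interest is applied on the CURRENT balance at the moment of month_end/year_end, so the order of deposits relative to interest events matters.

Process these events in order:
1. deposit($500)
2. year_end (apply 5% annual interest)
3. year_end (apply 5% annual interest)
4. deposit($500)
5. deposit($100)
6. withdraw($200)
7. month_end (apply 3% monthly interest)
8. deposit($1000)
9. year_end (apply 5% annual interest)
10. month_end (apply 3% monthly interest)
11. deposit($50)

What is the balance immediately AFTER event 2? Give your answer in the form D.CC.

After 1 (deposit($500)): balance=$1500.00 total_interest=$0.00
After 2 (year_end (apply 5% annual interest)): balance=$1575.00 total_interest=$75.00

Answer: 1575.00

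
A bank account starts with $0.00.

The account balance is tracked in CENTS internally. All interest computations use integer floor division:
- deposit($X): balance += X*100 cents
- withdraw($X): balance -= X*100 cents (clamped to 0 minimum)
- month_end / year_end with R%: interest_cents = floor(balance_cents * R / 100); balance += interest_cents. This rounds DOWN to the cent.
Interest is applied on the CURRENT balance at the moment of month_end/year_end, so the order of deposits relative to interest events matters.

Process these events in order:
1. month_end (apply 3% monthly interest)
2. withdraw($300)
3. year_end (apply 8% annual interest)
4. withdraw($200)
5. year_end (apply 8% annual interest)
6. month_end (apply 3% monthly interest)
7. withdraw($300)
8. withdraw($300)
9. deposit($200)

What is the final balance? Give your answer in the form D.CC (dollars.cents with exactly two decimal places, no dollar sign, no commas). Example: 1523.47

After 1 (month_end (apply 3% monthly interest)): balance=$0.00 total_interest=$0.00
After 2 (withdraw($300)): balance=$0.00 total_interest=$0.00
After 3 (year_end (apply 8% annual interest)): balance=$0.00 total_interest=$0.00
After 4 (withdraw($200)): balance=$0.00 total_interest=$0.00
After 5 (year_end (apply 8% annual interest)): balance=$0.00 total_interest=$0.00
After 6 (month_end (apply 3% monthly interest)): balance=$0.00 total_interest=$0.00
After 7 (withdraw($300)): balance=$0.00 total_interest=$0.00
After 8 (withdraw($300)): balance=$0.00 total_interest=$0.00
After 9 (deposit($200)): balance=$200.00 total_interest=$0.00

Answer: 200.00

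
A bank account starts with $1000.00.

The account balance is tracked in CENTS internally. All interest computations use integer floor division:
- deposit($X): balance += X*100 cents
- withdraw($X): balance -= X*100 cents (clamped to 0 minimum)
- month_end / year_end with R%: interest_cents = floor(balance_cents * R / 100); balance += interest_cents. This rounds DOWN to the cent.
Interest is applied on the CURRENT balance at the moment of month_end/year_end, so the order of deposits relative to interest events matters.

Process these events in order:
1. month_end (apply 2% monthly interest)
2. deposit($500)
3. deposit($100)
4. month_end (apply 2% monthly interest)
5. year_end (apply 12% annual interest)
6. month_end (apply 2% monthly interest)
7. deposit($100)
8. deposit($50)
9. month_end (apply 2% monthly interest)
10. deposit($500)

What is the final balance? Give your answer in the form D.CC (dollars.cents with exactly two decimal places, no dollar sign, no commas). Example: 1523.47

After 1 (month_end (apply 2% monthly interest)): balance=$1020.00 total_interest=$20.00
After 2 (deposit($500)): balance=$1520.00 total_interest=$20.00
After 3 (deposit($100)): balance=$1620.00 total_interest=$20.00
After 4 (month_end (apply 2% monthly interest)): balance=$1652.40 total_interest=$52.40
After 5 (year_end (apply 12% annual interest)): balance=$1850.68 total_interest=$250.68
After 6 (month_end (apply 2% monthly interest)): balance=$1887.69 total_interest=$287.69
After 7 (deposit($100)): balance=$1987.69 total_interest=$287.69
After 8 (deposit($50)): balance=$2037.69 total_interest=$287.69
After 9 (month_end (apply 2% monthly interest)): balance=$2078.44 total_interest=$328.44
After 10 (deposit($500)): balance=$2578.44 total_interest=$328.44

Answer: 2578.44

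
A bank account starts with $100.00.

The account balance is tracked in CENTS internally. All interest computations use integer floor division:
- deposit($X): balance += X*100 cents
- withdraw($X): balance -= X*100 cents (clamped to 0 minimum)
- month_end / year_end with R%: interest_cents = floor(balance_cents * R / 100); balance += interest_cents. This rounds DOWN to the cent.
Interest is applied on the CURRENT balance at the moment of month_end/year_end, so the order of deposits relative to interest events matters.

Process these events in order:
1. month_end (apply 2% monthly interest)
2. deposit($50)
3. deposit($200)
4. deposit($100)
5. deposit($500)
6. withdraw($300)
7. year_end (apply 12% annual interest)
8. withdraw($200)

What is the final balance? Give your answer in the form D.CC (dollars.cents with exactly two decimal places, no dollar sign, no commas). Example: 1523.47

After 1 (month_end (apply 2% monthly interest)): balance=$102.00 total_interest=$2.00
After 2 (deposit($50)): balance=$152.00 total_interest=$2.00
After 3 (deposit($200)): balance=$352.00 total_interest=$2.00
After 4 (deposit($100)): balance=$452.00 total_interest=$2.00
After 5 (deposit($500)): balance=$952.00 total_interest=$2.00
After 6 (withdraw($300)): balance=$652.00 total_interest=$2.00
After 7 (year_end (apply 12% annual interest)): balance=$730.24 total_interest=$80.24
After 8 (withdraw($200)): balance=$530.24 total_interest=$80.24

Answer: 530.24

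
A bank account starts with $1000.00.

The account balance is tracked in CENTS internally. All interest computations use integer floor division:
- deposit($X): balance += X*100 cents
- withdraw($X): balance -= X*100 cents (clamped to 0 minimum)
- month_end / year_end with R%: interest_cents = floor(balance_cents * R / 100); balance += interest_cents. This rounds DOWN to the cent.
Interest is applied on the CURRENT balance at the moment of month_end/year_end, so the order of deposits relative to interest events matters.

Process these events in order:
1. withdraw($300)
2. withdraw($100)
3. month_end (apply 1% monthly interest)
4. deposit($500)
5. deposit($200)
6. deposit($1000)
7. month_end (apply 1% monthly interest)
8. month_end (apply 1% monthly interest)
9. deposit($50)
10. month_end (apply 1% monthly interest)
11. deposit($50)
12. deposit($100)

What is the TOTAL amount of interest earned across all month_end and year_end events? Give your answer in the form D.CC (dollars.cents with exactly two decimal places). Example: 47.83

Answer: 76.37

Derivation:
After 1 (withdraw($300)): balance=$700.00 total_interest=$0.00
After 2 (withdraw($100)): balance=$600.00 total_interest=$0.00
After 3 (month_end (apply 1% monthly interest)): balance=$606.00 total_interest=$6.00
After 4 (deposit($500)): balance=$1106.00 total_interest=$6.00
After 5 (deposit($200)): balance=$1306.00 total_interest=$6.00
After 6 (deposit($1000)): balance=$2306.00 total_interest=$6.00
After 7 (month_end (apply 1% monthly interest)): balance=$2329.06 total_interest=$29.06
After 8 (month_end (apply 1% monthly interest)): balance=$2352.35 total_interest=$52.35
After 9 (deposit($50)): balance=$2402.35 total_interest=$52.35
After 10 (month_end (apply 1% monthly interest)): balance=$2426.37 total_interest=$76.37
After 11 (deposit($50)): balance=$2476.37 total_interest=$76.37
After 12 (deposit($100)): balance=$2576.37 total_interest=$76.37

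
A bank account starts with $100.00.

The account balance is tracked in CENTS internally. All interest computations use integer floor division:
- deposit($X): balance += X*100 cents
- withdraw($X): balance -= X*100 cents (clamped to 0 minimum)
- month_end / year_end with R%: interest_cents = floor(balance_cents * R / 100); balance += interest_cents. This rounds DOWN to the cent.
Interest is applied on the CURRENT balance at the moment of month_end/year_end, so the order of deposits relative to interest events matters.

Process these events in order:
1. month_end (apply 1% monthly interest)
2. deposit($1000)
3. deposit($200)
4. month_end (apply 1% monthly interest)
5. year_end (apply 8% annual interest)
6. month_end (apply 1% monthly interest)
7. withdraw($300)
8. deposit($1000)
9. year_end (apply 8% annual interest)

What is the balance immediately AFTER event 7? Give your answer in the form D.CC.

Answer: 1133.32

Derivation:
After 1 (month_end (apply 1% monthly interest)): balance=$101.00 total_interest=$1.00
After 2 (deposit($1000)): balance=$1101.00 total_interest=$1.00
After 3 (deposit($200)): balance=$1301.00 total_interest=$1.00
After 4 (month_end (apply 1% monthly interest)): balance=$1314.01 total_interest=$14.01
After 5 (year_end (apply 8% annual interest)): balance=$1419.13 total_interest=$119.13
After 6 (month_end (apply 1% monthly interest)): balance=$1433.32 total_interest=$133.32
After 7 (withdraw($300)): balance=$1133.32 total_interest=$133.32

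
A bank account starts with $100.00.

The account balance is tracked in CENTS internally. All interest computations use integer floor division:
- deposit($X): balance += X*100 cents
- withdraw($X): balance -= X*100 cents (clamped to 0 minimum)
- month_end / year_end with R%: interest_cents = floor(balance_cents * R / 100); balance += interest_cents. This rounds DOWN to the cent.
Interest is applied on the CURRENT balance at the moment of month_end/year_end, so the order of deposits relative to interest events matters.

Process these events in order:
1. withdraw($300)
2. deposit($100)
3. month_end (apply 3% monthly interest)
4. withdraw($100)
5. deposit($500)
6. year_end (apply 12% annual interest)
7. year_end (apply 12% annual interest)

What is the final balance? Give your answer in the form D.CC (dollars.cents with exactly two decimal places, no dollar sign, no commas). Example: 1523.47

Answer: 630.96

Derivation:
After 1 (withdraw($300)): balance=$0.00 total_interest=$0.00
After 2 (deposit($100)): balance=$100.00 total_interest=$0.00
After 3 (month_end (apply 3% monthly interest)): balance=$103.00 total_interest=$3.00
After 4 (withdraw($100)): balance=$3.00 total_interest=$3.00
After 5 (deposit($500)): balance=$503.00 total_interest=$3.00
After 6 (year_end (apply 12% annual interest)): balance=$563.36 total_interest=$63.36
After 7 (year_end (apply 12% annual interest)): balance=$630.96 total_interest=$130.96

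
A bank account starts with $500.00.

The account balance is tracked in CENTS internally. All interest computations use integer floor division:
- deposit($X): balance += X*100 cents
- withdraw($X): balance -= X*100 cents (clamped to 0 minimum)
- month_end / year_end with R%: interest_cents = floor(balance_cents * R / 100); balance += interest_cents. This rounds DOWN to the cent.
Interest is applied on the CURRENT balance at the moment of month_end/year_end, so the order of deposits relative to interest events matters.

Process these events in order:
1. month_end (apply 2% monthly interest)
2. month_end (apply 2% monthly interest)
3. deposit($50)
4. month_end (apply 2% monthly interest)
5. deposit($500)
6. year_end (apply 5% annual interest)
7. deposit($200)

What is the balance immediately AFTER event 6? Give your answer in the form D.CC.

Answer: 1135.68

Derivation:
After 1 (month_end (apply 2% monthly interest)): balance=$510.00 total_interest=$10.00
After 2 (month_end (apply 2% monthly interest)): balance=$520.20 total_interest=$20.20
After 3 (deposit($50)): balance=$570.20 total_interest=$20.20
After 4 (month_end (apply 2% monthly interest)): balance=$581.60 total_interest=$31.60
After 5 (deposit($500)): balance=$1081.60 total_interest=$31.60
After 6 (year_end (apply 5% annual interest)): balance=$1135.68 total_interest=$85.68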